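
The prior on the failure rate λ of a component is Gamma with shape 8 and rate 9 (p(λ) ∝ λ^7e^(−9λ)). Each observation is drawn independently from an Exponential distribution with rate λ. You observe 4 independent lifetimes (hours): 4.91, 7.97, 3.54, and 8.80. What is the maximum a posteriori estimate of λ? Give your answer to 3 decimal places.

The Exponential(rate=λ) likelihood is ∝ λ^n e^(−λΣtᵢ). Here n = 4 and Σtᵢ = 4.91 + 7.97 + 3.54 + 8.80 = 25.22.
Posterior ∝ λ^7e^(−9λ) · λ^4e^(−25.22λ) = λ^11e^(−34.22λ), i.e. Gamma(12, 34.22).
Mode = (a−1)/b = 11/34.22 ≈ 0.321.

λ̂_MAP = 0.321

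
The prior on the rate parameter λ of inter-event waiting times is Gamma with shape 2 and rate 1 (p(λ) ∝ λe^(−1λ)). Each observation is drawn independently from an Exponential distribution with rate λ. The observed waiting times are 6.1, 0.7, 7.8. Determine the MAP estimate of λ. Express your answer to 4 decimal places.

λ̂_MAP = 0.2564

The Exponential(rate=λ) likelihood is ∝ λ^n e^(−λΣtᵢ). Here n = 3 and Σtᵢ = 6.1 + 0.7 + 7.8 = 14.6.
Posterior ∝ λe^(−1λ) · λ^3e^(−14.6λ) = λ^4e^(−15.6λ), i.e. Gamma(5, 15.6).
Mode = (a−1)/b = 4/15.6 ≈ 0.2564.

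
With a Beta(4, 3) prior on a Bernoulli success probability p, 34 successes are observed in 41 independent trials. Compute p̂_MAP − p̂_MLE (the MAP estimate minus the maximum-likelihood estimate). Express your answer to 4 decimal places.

MAP − MLE = -0.0249

Posterior is Beta(38, 10); MAP = (38−1)/(48−2) = 37/46 ≈ 0.80435.
MLE ignores the prior: p̂_MLE = k/n = 34/41 ≈ 0.82927.
Difference = 37/46 − 34/41 = -47/1886 ≈ -0.0249.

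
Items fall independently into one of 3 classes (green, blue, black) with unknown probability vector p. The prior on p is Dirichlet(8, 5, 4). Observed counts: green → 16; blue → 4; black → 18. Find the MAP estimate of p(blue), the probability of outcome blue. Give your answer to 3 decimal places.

The posterior is Dirichlet(αᵢ + nᵢ) = Dirichlet(24, 9, 22).
For a Dirichlet(a₁,…,a_K) with all aᵢ > 1, the mode has j-th component (aⱼ − 1)/(Σaᵢ − K).
Here Σaᵢ = 55 and K = 3, so p(blue) = (9 − 1)/(55 − 3) = 8/52 ≈ 0.154.

MAP estimate of p(blue) = 0.154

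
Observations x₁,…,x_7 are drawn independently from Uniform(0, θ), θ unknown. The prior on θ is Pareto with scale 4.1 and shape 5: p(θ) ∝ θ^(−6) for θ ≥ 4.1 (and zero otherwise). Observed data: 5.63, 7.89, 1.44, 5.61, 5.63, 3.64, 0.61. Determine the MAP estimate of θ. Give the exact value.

θ̂_MAP = 7.89

The Uniform(0, θ) likelihood is θ^(−n) for θ ≥ max(xᵢ), zero otherwise. Here max(xᵢ) = 7.89.
Posterior ∝ θ^(−6) · θ^(−7) = θ^(−13) on θ ≥ max(4.1, 7.89) = 7.89.
This density is strictly decreasing in θ, so the posterior mode lies at the lower boundary of the support.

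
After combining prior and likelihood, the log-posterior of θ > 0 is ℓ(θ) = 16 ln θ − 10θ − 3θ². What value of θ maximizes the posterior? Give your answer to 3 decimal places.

θ̂_MAP = 1.000

ℓ'(θ) = 16/θ − 10 − 6θ. Setting this to zero and multiplying by θ: 6θ² + 10θ − 16 = 0.
θ = (−10 + √(10² + 4·6·16)) / (2·6) = (−10 + √484) / 12 = (−10 + 22)/12 = 1.
ℓ''(θ) = −16/θ² − 6 < 0, confirming a maximum.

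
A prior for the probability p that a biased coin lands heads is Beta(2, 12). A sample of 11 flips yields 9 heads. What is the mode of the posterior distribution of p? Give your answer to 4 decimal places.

p̂_MAP = 0.4348

Prior: Beta(2, 12).
Data: 9 successes in 11 trials. The binomial likelihood contributes p^9(1−p)^2, so the posterior is Beta(2+9, 12+2) = Beta(11, 14).
For Beta(a, b) with a, b > 1 the mode is (a−1)/(a+b−2) = 10/23 ≈ 0.4348.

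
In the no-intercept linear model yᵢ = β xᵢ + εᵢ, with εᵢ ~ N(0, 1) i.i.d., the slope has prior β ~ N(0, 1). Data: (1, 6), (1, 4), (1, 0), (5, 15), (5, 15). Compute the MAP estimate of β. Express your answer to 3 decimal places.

β̂_MAP = 2.963

log p(β | y) = −Σ(yᵢ − βxᵢ)²/(2·1) − β²/(2·1) + const.
Setting the derivative to zero: Σxᵢ(yᵢ − βxᵢ)/1 − β/1 = 0, so β = Σxᵢyᵢ / (Σxᵢ² + σ²/τ²).
Σxᵢyᵢ = 1·6 + 1·4 + 1·0 + 5·15 + 5·15 = 160; Σxᵢ² = 53; σ²/τ² = 1.
β̂_MAP = 160 / (53 + 1) = 160/54 ≈ 2.963.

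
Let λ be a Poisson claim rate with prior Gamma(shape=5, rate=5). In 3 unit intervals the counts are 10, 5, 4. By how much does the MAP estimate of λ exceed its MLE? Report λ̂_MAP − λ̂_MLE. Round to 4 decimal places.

Σxᵢ = 19. Posterior is Gamma(24, 8); MAP = (24−1)/8 = 23/8 ≈ 2.87500.
MLE = x̄ = 19/3 ≈ 6.33333.
Difference = 23/8 − 19/3 = -83/24 ≈ -3.4583.

MAP − MLE = -3.4583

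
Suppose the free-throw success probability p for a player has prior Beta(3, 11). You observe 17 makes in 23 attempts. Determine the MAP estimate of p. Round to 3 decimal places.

Prior: Beta(3, 11).
Data: 17 successes in 23 trials. The binomial likelihood contributes p^17(1−p)^6, so the posterior is Beta(3+17, 11+6) = Beta(20, 17).
For Beta(a, b) with a, b > 1 the mode is (a−1)/(a+b−2) = 19/35 ≈ 0.543.

p̂_MAP = 0.543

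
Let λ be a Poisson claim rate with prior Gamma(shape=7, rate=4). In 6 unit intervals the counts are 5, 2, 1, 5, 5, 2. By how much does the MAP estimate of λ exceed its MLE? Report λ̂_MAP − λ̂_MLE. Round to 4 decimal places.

MAP − MLE = -0.7333

Σxᵢ = 20. Posterior is Gamma(27, 10); MAP = (27−1)/10 = 26/10 ≈ 2.60000.
MLE = x̄ = 20/6 ≈ 3.33333.
Difference = 26/10 − 20/6 = -11/15 ≈ -0.7333.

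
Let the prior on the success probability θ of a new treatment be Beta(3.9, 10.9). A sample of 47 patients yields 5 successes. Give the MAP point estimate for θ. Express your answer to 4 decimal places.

θ̂_MAP = 0.1321

Prior: Beta(3.9, 10.9).
Data: 5 successes in 47 trials. The binomial likelihood contributes θ^5(1−θ)^42, so the posterior is Beta(3.9+5, 10.9+42) = Beta(8.9, 52.9).
For Beta(a, b) with a, b > 1 the mode is (a−1)/(a+b−2) = 7.9/59.8 ≈ 0.1321.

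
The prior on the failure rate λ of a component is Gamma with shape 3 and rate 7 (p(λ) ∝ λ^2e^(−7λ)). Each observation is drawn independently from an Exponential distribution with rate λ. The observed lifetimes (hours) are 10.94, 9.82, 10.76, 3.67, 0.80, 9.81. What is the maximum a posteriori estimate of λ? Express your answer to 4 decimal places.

The Exponential(rate=λ) likelihood is ∝ λ^n e^(−λΣtᵢ). Here n = 6 and Σtᵢ = 10.94 + 9.82 + 10.76 + 3.67 + 0.80 + 9.81 = 45.80.
Posterior ∝ λ^2e^(−7λ) · λ^6e^(−45.80λ) = λ^8e^(−52.80λ), i.e. Gamma(9, 52.80).
Mode = (a−1)/b = 8/52.80 ≈ 0.1515.

λ̂_MAP = 0.1515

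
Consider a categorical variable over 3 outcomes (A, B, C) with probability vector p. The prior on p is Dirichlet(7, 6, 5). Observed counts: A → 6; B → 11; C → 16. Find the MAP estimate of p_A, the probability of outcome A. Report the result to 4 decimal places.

MAP estimate of p_A = 0.2500

The posterior is Dirichlet(αᵢ + nᵢ) = Dirichlet(13, 17, 21).
For a Dirichlet(a₁,…,a_K) with all aᵢ > 1, the mode has j-th component (aⱼ − 1)/(Σaᵢ − K).
Here Σaᵢ = 51 and K = 3, so p_A = (13 − 1)/(51 − 3) = 12/48 ≈ 0.2500.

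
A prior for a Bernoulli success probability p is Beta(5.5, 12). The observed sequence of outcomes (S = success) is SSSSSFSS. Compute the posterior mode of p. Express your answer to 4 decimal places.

Prior: Beta(5.5, 12).
Data: 7 successes in 8 trials (from the sequence). The binomial likelihood contributes p^7(1−p)^1, so the posterior is Beta(5.5+7, 12+1) = Beta(12.5, 13).
For Beta(a, b) with a, b > 1 the mode is (a−1)/(a+b−2) = 11.5/23.5 ≈ 0.4894.

p̂_MAP = 0.4894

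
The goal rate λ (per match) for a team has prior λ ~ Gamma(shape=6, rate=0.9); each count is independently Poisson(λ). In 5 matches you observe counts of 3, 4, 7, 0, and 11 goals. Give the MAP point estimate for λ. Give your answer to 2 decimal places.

λ̂_MAP = 5.08

Σxᵢ = 3+4+7+0+11 = 25, with n = 5.
Posterior ∝ λ^5e^(−0.9λ) · λ^25e^(−5λ) = λ^30e^(−5.9λ), i.e. Gamma(shape=31, rate=5.9).
The mode of a Gamma(a, b) with a ≥ 1 (shape–rate) is (a−1)/b = 30/5.9 ≈ 5.08.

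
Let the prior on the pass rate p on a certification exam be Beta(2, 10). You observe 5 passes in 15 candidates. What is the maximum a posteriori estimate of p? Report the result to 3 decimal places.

Prior: Beta(2, 10).
Data: 5 successes in 15 trials. The binomial likelihood contributes p^5(1−p)^10, so the posterior is Beta(2+5, 10+10) = Beta(7, 20).
For Beta(a, b) with a, b > 1 the mode is (a−1)/(a+b−2) = 6/25 ≈ 0.240.

p̂_MAP = 0.240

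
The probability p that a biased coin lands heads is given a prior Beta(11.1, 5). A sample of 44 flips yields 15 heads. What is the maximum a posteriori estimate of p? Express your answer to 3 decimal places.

p̂_MAP = 0.432

Prior: Beta(11.1, 5).
Data: 15 successes in 44 trials. The binomial likelihood contributes p^15(1−p)^29, so the posterior is Beta(11.1+15, 5+29) = Beta(26.1, 34).
For Beta(a, b) with a, b > 1 the mode is (a−1)/(a+b−2) = 25.1/58.1 ≈ 0.432.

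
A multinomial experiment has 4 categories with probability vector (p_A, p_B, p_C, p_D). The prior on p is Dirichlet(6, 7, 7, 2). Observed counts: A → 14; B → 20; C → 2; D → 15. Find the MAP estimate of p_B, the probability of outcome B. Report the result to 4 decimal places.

MAP estimate of p_B = 0.3768

The posterior is Dirichlet(αᵢ + nᵢ) = Dirichlet(20, 27, 9, 17).
For a Dirichlet(a₁,…,a_K) with all aᵢ > 1, the mode has j-th component (aⱼ − 1)/(Σaᵢ − K).
Here Σaᵢ = 73 and K = 4, so p_B = (27 − 1)/(73 − 4) = 26/69 ≈ 0.3768.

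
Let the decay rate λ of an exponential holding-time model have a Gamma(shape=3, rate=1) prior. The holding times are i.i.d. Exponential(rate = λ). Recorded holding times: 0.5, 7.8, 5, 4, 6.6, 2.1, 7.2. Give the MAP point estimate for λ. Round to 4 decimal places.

λ̂_MAP = 0.2632

The Exponential(rate=λ) likelihood is ∝ λ^n e^(−λΣtᵢ). Here n = 7 and Σtᵢ = 0.5 + 7.8 + 5 + 4 + 6.6 + 2.1 + 7.2 = 33.2.
Posterior ∝ λ^2e^(−1λ) · λ^7e^(−33.2λ) = λ^9e^(−34.2λ), i.e. Gamma(10, 34.2).
Mode = (a−1)/b = 9/34.2 ≈ 0.2632.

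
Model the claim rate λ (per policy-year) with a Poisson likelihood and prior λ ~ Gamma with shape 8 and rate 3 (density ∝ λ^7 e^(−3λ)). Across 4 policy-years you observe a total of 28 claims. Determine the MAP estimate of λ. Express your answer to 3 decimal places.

Σxᵢ = 28, n = 4.
Posterior ∝ λ^7e^(−3λ) · λ^28e^(−4λ) = λ^35e^(−7λ), i.e. Gamma(shape=36, rate=7).
The mode of a Gamma(a, b) with a ≥ 1 (shape–rate) is (a−1)/b = 35/7 ≈ 5.000.

λ̂_MAP = 5.000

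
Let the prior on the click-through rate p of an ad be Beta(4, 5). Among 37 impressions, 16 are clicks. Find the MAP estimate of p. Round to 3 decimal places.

p̂_MAP = 0.432

Prior: Beta(4, 5).
Data: 16 successes in 37 trials. The binomial likelihood contributes p^16(1−p)^21, so the posterior is Beta(4+16, 5+21) = Beta(20, 26).
For Beta(a, b) with a, b > 1 the mode is (a−1)/(a+b−2) = 19/44 ≈ 0.432.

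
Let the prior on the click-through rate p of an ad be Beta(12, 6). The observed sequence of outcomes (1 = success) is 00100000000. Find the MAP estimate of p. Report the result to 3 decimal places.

Prior: Beta(12, 6).
Data: 1 success in 11 trials (from the sequence). The binomial likelihood contributes p(1−p)^10, so the posterior is Beta(12+1, 6+10) = Beta(13, 16).
For Beta(a, b) with a, b > 1 the mode is (a−1)/(a+b−2) = 12/27 ≈ 0.444.

p̂_MAP = 0.444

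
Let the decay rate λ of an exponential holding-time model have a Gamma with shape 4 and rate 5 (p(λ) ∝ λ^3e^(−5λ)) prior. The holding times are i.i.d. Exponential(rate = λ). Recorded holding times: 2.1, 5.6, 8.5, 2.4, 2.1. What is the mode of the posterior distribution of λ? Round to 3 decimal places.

λ̂_MAP = 0.311

The Exponential(rate=λ) likelihood is ∝ λ^n e^(−λΣtᵢ). Here n = 5 and Σtᵢ = 2.1 + 5.6 + 8.5 + 2.4 + 2.1 = 20.7.
Posterior ∝ λ^3e^(−5λ) · λ^5e^(−20.7λ) = λ^8e^(−25.7λ), i.e. Gamma(9, 25.7).
Mode = (a−1)/b = 8/25.7 ≈ 0.311.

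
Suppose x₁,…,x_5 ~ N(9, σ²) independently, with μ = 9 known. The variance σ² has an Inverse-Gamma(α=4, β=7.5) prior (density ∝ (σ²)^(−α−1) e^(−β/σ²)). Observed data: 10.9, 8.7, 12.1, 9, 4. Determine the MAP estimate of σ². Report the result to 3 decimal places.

Sum of squared deviations about the known mean: SS = (10.9−9)² + (8.7−9)² + (12.1−9)² + (9−9)² + (4−9)² = 38.31.
The Normal likelihood contributes (σ²)^(−n/2) exp(−SS/(2σ²)), so the posterior is Inverse-Gamma(α + n/2, β + SS/2) = Inverse-Gamma(6.5, 26.655).
The mode of Inverse-Gamma(a, b) is b/(a+1) = 26.655/7.5 ≈ 3.554.

σ̂²_MAP = 3.554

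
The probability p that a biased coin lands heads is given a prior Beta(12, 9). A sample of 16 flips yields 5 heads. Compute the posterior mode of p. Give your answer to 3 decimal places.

Prior: Beta(12, 9).
Data: 5 successes in 16 trials. The binomial likelihood contributes p^5(1−p)^11, so the posterior is Beta(12+5, 9+11) = Beta(17, 20).
For Beta(a, b) with a, b > 1 the mode is (a−1)/(a+b−2) = 16/35 ≈ 0.457.

p̂_MAP = 0.457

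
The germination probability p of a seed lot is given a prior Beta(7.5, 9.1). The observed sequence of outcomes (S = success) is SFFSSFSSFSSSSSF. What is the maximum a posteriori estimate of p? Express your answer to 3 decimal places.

p̂_MAP = 0.557

Prior: Beta(7.5, 9.1).
Data: 10 successes in 15 trials (from the sequence). The binomial likelihood contributes p^10(1−p)^5, so the posterior is Beta(7.5+10, 9.1+5) = Beta(17.5, 14.1).
For Beta(a, b) with a, b > 1 the mode is (a−1)/(a+b−2) = 16.5/29.6 ≈ 0.557.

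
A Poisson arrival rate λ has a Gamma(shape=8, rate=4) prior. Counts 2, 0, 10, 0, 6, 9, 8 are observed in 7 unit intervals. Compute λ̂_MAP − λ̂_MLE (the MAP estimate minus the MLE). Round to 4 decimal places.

Σxᵢ = 35. Posterior is Gamma(43, 11); MAP = (43−1)/11 = 42/11 ≈ 3.81818.
MLE = x̄ = 35/7 ≈ 5.00000.
Difference = 42/11 − 35/7 = -13/11 ≈ -1.1818.

MAP − MLE = -1.1818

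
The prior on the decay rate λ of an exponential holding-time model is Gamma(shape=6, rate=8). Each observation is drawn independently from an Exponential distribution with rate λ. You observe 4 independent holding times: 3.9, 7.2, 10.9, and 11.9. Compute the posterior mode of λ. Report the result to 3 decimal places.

The Exponential(rate=λ) likelihood is ∝ λ^n e^(−λΣtᵢ). Here n = 4 and Σtᵢ = 3.9 + 7.2 + 10.9 + 11.9 = 33.9.
Posterior ∝ λ^5e^(−8λ) · λ^4e^(−33.9λ) = λ^9e^(−41.9λ), i.e. Gamma(10, 41.9).
Mode = (a−1)/b = 9/41.9 ≈ 0.215.

λ̂_MAP = 0.215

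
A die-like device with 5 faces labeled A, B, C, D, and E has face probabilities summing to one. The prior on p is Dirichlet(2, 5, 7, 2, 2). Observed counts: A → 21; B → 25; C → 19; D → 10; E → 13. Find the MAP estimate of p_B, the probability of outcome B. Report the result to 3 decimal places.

MAP estimate of p_B = 0.287

The posterior is Dirichlet(αᵢ + nᵢ) = Dirichlet(23, 30, 26, 12, 15).
For a Dirichlet(a₁,…,a_K) with all aᵢ > 1, the mode has j-th component (aⱼ − 1)/(Σaᵢ − K).
Here Σaᵢ = 106 and K = 5, so p_B = (30 − 1)/(106 − 5) = 29/101 ≈ 0.287.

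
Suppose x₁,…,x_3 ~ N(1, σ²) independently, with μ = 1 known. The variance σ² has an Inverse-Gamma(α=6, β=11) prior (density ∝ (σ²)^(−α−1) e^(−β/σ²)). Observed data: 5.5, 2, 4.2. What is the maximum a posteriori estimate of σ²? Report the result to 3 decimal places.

σ̂²_MAP = 3.146

Sum of squared deviations about the known mean: SS = (5.5−1)² + (2−1)² + (4.2−1)² = 31.49.
The Normal likelihood contributes (σ²)^(−n/2) exp(−SS/(2σ²)), so the posterior is Inverse-Gamma(α + n/2, β + SS/2) = Inverse-Gamma(7.5, 26.745).
The mode of Inverse-Gamma(a, b) is b/(a+1) = 26.745/8.5 ≈ 3.146.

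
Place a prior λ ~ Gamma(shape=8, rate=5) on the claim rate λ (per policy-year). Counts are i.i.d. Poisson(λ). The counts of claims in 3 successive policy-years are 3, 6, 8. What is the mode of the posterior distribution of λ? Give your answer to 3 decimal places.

λ̂_MAP = 3.000

Σxᵢ = 3+6+8 = 17, with n = 3.
Posterior ∝ λ^7e^(−5λ) · λ^17e^(−3λ) = λ^24e^(−8λ), i.e. Gamma(shape=25, rate=8).
The mode of a Gamma(a, b) with a ≥ 1 (shape–rate) is (a−1)/b = 24/8 ≈ 3.000.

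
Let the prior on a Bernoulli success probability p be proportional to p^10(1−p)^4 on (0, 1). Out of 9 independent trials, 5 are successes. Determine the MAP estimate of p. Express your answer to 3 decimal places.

The prior density ∝ p^10(1−p)^4 is the kernel of Beta(11, 5).
Data: 5 successes in 9 trials. The binomial likelihood contributes p^5(1−p)^4, so the posterior is Beta(11+5, 5+4) = Beta(16, 9).
For Beta(a, b) with a, b > 1 the mode is (a−1)/(a+b−2) = 15/23 ≈ 0.652.

p̂_MAP = 0.652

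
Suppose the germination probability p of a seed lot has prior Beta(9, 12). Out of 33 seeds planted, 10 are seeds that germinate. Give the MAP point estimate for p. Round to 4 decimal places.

p̂_MAP = 0.3462

Prior: Beta(9, 12).
Data: 10 successes in 33 trials. The binomial likelihood contributes p^10(1−p)^23, so the posterior is Beta(9+10, 12+23) = Beta(19, 35).
For Beta(a, b) with a, b > 1 the mode is (a−1)/(a+b−2) = 18/52 ≈ 0.3462.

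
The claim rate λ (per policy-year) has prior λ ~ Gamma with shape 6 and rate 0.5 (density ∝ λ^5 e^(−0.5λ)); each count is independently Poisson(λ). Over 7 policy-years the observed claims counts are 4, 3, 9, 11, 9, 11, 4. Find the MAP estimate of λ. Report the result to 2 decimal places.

Σxᵢ = 4+3+9+11+9+11+4 = 51, with n = 7.
Posterior ∝ λ^5e^(−0.5λ) · λ^51e^(−7λ) = λ^56e^(−7.5λ), i.e. Gamma(shape=57, rate=7.5).
The mode of a Gamma(a, b) with a ≥ 1 (shape–rate) is (a−1)/b = 56/7.5 ≈ 7.47.

λ̂_MAP = 7.47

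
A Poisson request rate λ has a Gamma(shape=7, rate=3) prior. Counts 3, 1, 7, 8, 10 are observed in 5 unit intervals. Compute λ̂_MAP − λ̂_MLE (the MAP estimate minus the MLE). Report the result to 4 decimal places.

Σxᵢ = 29. Posterior is Gamma(36, 8); MAP = (36−1)/8 = 35/8 ≈ 4.37500.
MLE = x̄ = 29/5 ≈ 5.80000.
Difference = 35/8 − 29/5 = -57/40 ≈ -1.4250.

MAP − MLE = -1.4250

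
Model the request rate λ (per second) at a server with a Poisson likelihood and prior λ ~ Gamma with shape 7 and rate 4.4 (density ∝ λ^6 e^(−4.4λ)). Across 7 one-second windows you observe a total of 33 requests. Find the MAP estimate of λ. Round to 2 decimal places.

Σxᵢ = 33, n = 7.
Posterior ∝ λ^6e^(−4.4λ) · λ^33e^(−7λ) = λ^39e^(−11.4λ), i.e. Gamma(shape=40, rate=11.4).
The mode of a Gamma(a, b) with a ≥ 1 (shape–rate) is (a−1)/b = 39/11.4 ≈ 3.42.

λ̂_MAP = 3.42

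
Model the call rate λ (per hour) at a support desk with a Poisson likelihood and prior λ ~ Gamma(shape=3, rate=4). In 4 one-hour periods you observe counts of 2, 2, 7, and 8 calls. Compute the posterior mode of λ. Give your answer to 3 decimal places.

Σxᵢ = 2+2+7+8 = 19, with n = 4.
Posterior ∝ λ^2e^(−4λ) · λ^19e^(−4λ) = λ^21e^(−8λ), i.e. Gamma(shape=22, rate=8).
The mode of a Gamma(a, b) with a ≥ 1 (shape–rate) is (a−1)/b = 21/8 ≈ 2.625.

λ̂_MAP = 2.625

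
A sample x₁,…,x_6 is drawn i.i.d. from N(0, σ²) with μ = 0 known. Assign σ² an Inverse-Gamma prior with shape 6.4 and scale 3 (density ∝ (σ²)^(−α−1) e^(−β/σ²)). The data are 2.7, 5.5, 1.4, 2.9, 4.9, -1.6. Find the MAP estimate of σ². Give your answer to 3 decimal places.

Sum of squared deviations about the known mean: SS = (2.7−0)² + (5.5−0)² + (1.4−0)² + (2.9−0)² + (4.9−0)² + (-1.6−0)² = 74.48.
The Normal likelihood contributes (σ²)^(−n/2) exp(−SS/(2σ²)), so the posterior is Inverse-Gamma(α + n/2, β + SS/2) = Inverse-Gamma(9.4, 40.24).
The mode of Inverse-Gamma(a, b) is b/(a+1) = 40.24/10.4 ≈ 3.869.

σ̂²_MAP = 3.869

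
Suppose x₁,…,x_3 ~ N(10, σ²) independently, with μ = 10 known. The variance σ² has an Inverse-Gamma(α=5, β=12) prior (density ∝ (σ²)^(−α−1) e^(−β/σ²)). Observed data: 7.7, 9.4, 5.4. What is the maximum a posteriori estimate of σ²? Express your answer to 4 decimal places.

σ̂²_MAP = 3.3873

Sum of squared deviations about the known mean: SS = (7.7−10)² + (9.4−10)² + (5.4−10)² = 26.81.
The Normal likelihood contributes (σ²)^(−n/2) exp(−SS/(2σ²)), so the posterior is Inverse-Gamma(α + n/2, β + SS/2) = Inverse-Gamma(6.5, 25.405).
The mode of Inverse-Gamma(a, b) is b/(a+1) = 25.405/7.5 ≈ 3.3873.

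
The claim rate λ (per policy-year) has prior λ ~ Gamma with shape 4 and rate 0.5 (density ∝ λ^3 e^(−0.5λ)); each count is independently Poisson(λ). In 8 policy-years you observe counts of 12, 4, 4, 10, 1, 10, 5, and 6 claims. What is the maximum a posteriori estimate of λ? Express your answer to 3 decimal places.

Σxᵢ = 12+4+4+10+1+10+5+6 = 52, with n = 8.
Posterior ∝ λ^3e^(−0.5λ) · λ^52e^(−8λ) = λ^55e^(−8.5λ), i.e. Gamma(shape=56, rate=8.5).
The mode of a Gamma(a, b) with a ≥ 1 (shape–rate) is (a−1)/b = 55/8.5 ≈ 6.471.

λ̂_MAP = 6.471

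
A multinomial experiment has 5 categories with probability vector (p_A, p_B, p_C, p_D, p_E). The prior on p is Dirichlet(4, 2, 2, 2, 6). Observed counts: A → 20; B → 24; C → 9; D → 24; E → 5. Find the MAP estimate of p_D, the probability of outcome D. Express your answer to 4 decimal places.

The posterior is Dirichlet(αᵢ + nᵢ) = Dirichlet(24, 26, 11, 26, 11).
For a Dirichlet(a₁,…,a_K) with all aᵢ > 1, the mode has j-th component (aⱼ − 1)/(Σaᵢ − K).
Here Σaᵢ = 98 and K = 5, so p_D = (26 − 1)/(98 − 5) = 25/93 ≈ 0.2688.

MAP estimate of p_D = 0.2688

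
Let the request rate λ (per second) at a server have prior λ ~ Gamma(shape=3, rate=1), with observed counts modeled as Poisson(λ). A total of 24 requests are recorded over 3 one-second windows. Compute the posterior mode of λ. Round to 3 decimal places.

Σxᵢ = 24, n = 3.
Posterior ∝ λ^2e^(−1λ) · λ^24e^(−3λ) = λ^26e^(−4λ), i.e. Gamma(shape=27, rate=4).
The mode of a Gamma(a, b) with a ≥ 1 (shape–rate) is (a−1)/b = 26/4 ≈ 6.500.

λ̂_MAP = 6.500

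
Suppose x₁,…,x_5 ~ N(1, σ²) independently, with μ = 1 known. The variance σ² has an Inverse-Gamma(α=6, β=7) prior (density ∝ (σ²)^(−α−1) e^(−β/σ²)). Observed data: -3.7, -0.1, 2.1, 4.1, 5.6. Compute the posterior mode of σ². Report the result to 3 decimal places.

σ̂²_MAP = 3.646

Sum of squared deviations about the known mean: SS = (-3.7−1)² + (-0.1−1)² + (2.1−1)² + (4.1−1)² + (5.6−1)² = 55.28.
The Normal likelihood contributes (σ²)^(−n/2) exp(−SS/(2σ²)), so the posterior is Inverse-Gamma(α + n/2, β + SS/2) = Inverse-Gamma(8.5, 34.64).
The mode of Inverse-Gamma(a, b) is b/(a+1) = 34.64/9.5 ≈ 3.646.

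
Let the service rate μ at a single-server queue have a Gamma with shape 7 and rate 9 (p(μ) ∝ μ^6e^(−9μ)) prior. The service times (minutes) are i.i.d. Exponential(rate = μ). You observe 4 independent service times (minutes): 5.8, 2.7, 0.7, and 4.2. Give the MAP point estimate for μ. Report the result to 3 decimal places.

The Exponential(rate=μ) likelihood is ∝ μ^n e^(−μΣtᵢ). Here n = 4 and Σtᵢ = 5.8 + 2.7 + 0.7 + 4.2 = 13.4.
Posterior ∝ μ^6e^(−9μ) · μ^4e^(−13.4μ) = μ^10e^(−22.4μ), i.e. Gamma(11, 22.4).
Mode = (a−1)/b = 10/22.4 ≈ 0.446.

μ̂_MAP = 0.446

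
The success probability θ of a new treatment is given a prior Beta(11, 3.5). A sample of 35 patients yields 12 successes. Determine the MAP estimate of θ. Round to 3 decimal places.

θ̂_MAP = 0.463

Prior: Beta(11, 3.5).
Data: 12 successes in 35 trials. The binomial likelihood contributes θ^12(1−θ)^23, so the posterior is Beta(11+12, 3.5+23) = Beta(23, 26.5).
For Beta(a, b) with a, b > 1 the mode is (a−1)/(a+b−2) = 22/47.5 ≈ 0.463.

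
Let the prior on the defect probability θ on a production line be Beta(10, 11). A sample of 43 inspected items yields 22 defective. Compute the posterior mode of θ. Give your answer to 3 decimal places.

θ̂_MAP = 0.500

Prior: Beta(10, 11).
Data: 22 successes in 43 trials. The binomial likelihood contributes θ^22(1−θ)^21, so the posterior is Beta(10+22, 11+21) = Beta(32, 32).
For Beta(a, b) with a, b > 1 the mode is (a−1)/(a+b−2) = 31/62 ≈ 0.500.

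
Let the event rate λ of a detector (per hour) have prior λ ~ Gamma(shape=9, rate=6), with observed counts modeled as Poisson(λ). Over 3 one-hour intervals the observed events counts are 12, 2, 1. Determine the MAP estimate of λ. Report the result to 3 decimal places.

λ̂_MAP = 2.556

Σxᵢ = 12+2+1 = 15, with n = 3.
Posterior ∝ λ^8e^(−6λ) · λ^15e^(−3λ) = λ^23e^(−9λ), i.e. Gamma(shape=24, rate=9).
The mode of a Gamma(a, b) with a ≥ 1 (shape–rate) is (a−1)/b = 23/9 ≈ 2.556.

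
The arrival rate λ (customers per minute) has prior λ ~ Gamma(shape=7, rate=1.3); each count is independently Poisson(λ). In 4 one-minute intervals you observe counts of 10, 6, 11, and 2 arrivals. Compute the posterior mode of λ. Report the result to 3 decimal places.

λ̂_MAP = 6.604

Σxᵢ = 10+6+11+2 = 29, with n = 4.
Posterior ∝ λ^6e^(−1.3λ) · λ^29e^(−4λ) = λ^35e^(−5.3λ), i.e. Gamma(shape=36, rate=5.3).
The mode of a Gamma(a, b) with a ≥ 1 (shape–rate) is (a−1)/b = 35/5.3 ≈ 6.604.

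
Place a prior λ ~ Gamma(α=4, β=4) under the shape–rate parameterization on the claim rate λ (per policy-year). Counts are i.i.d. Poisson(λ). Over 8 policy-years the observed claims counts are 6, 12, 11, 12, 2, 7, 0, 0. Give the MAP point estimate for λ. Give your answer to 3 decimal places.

λ̂_MAP = 4.417

Σxᵢ = 6+12+11+12+2+7+0+0 = 50, with n = 8.
Posterior ∝ λ^3e^(−4λ) · λ^50e^(−8λ) = λ^53e^(−12λ), i.e. Gamma(shape=54, rate=12).
The mode of a Gamma(a, b) with a ≥ 1 (shape–rate) is (a−1)/b = 53/12 ≈ 4.417.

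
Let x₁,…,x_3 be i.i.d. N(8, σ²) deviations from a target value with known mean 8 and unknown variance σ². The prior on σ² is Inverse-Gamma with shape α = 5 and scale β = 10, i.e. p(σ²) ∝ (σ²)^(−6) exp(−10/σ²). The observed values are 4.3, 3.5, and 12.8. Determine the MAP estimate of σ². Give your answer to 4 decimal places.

Sum of squared deviations about the known mean: SS = (4.3−8)² + (3.5−8)² + (12.8−8)² = 56.98.
The Normal likelihood contributes (σ²)^(−n/2) exp(−SS/(2σ²)), so the posterior is Inverse-Gamma(α + n/2, β + SS/2) = Inverse-Gamma(6.5, 38.49).
The mode of Inverse-Gamma(a, b) is b/(a+1) = 38.49/7.5 ≈ 5.1320.

σ̂²_MAP = 5.1320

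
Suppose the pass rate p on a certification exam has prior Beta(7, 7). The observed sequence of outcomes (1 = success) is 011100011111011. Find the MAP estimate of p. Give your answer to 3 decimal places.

p̂_MAP = 0.593

Prior: Beta(7, 7).
Data: 10 successes in 15 trials (from the sequence). The binomial likelihood contributes p^10(1−p)^5, so the posterior is Beta(7+10, 7+5) = Beta(17, 12).
For Beta(a, b) with a, b > 1 the mode is (a−1)/(a+b−2) = 16/27 ≈ 0.593.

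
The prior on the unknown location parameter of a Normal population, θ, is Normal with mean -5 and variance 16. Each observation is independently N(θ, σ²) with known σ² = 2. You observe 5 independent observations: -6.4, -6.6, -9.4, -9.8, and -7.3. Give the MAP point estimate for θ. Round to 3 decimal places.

θ̂_MAP = -7.829

n = 5; x̄ = ((-6.4) + (-6.6) + (-9.4) + (-9.8) + (-7.3))/5 = -39.5/5 = -7.9.
For a Normal prior and Normal likelihood with known variance, the posterior is Normal; its mode equals its mean, the precision-weighted average.
Prior precision 1/σ₀² = 1/16 = 0.0625; data precision n/σ² = 5/2 = 2.5.
θ̂ = (0.0625·(-5) + 2.5·(-7.9)) / (0.0625 + 2.5) = (-20.0625)/2.5625 = -321/41 ≈ -7.829.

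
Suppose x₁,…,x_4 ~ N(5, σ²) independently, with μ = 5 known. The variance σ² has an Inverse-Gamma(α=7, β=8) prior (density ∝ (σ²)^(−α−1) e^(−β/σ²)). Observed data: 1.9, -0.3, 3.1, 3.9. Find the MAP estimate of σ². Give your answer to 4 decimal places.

Sum of squared deviations about the known mean: SS = (1.9−5)² + (-0.3−5)² + (3.1−5)² + (3.9−5)² = 42.52.
The Normal likelihood contributes (σ²)^(−n/2) exp(−SS/(2σ²)), so the posterior is Inverse-Gamma(α + n/2, β + SS/2) = Inverse-Gamma(9, 29.26).
The mode of Inverse-Gamma(a, b) is b/(a+1) = 29.26/10 ≈ 2.9260.

σ̂²_MAP = 2.9260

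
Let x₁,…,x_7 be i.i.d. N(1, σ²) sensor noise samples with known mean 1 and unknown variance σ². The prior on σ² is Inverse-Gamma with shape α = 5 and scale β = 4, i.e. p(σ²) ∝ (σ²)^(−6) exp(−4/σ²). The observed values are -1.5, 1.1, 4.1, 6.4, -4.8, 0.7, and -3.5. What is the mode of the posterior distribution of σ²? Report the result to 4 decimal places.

Sum of squared deviations about the known mean: SS = (-1.5−1)² + (1.1−1)² + (4.1−1)² + (6.4−1)² + (-4.8−1)² + (0.7−1)² + (-3.5−1)² = 99.01.
The Normal likelihood contributes (σ²)^(−n/2) exp(−SS/(2σ²)), so the posterior is Inverse-Gamma(α + n/2, β + SS/2) = Inverse-Gamma(8.5, 53.505).
The mode of Inverse-Gamma(a, b) is b/(a+1) = 53.505/9.5 ≈ 5.6321.

σ̂²_MAP = 5.6321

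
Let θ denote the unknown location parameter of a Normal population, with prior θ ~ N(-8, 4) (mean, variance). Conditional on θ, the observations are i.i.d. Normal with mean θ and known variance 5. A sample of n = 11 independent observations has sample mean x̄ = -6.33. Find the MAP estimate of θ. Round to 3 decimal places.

θ̂_MAP = -6.500

n = 11, x̄ = -6.33.
For a Normal prior and Normal likelihood with known variance, the posterior is Normal; its mode equals its mean, the precision-weighted average.
Prior precision 1/σ₀² = 1/4 = 0.25; data precision n/σ² = 11/5 = 2.2.
θ̂ = (0.25·(-8) + 2.2·(-6.33)) / (0.25 + 2.2) = (-15.926)/2.45 = -7963/1225 ≈ -6.500.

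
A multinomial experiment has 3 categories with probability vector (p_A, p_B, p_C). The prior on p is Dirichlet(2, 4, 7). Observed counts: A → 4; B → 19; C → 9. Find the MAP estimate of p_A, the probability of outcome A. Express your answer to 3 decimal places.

MAP estimate of p_A = 0.119

The posterior is Dirichlet(αᵢ + nᵢ) = Dirichlet(6, 23, 16).
For a Dirichlet(a₁,…,a_K) with all aᵢ > 1, the mode has j-th component (aⱼ − 1)/(Σaᵢ − K).
Here Σaᵢ = 45 and K = 3, so p_A = (6 − 1)/(45 − 3) = 5/42 ≈ 0.119.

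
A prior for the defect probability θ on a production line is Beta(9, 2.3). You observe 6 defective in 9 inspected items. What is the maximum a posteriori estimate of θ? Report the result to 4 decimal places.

Prior: Beta(9, 2.3).
Data: 6 successes in 9 trials. The binomial likelihood contributes θ^6(1−θ)^3, so the posterior is Beta(9+6, 2.3+3) = Beta(15, 5.3).
For Beta(a, b) with a, b > 1 the mode is (a−1)/(a+b−2) = 14/18.3 ≈ 0.7650.

θ̂_MAP = 0.7650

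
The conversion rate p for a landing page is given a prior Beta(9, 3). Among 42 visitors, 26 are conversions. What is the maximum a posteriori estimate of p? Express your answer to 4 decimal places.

p̂_MAP = 0.6538

Prior: Beta(9, 3).
Data: 26 successes in 42 trials. The binomial likelihood contributes p^26(1−p)^16, so the posterior is Beta(9+26, 3+16) = Beta(35, 19).
For Beta(a, b) with a, b > 1 the mode is (a−1)/(a+b−2) = 34/52 ≈ 0.6538.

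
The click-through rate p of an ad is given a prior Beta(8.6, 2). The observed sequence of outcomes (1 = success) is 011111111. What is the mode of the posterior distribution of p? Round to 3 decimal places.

p̂_MAP = 0.886

Prior: Beta(8.6, 2).
Data: 8 successes in 9 trials (from the sequence). The binomial likelihood contributes p^8(1−p)^1, so the posterior is Beta(8.6+8, 2+1) = Beta(16.6, 3).
For Beta(a, b) with a, b > 1 the mode is (a−1)/(a+b−2) = 15.6/17.6 ≈ 0.886.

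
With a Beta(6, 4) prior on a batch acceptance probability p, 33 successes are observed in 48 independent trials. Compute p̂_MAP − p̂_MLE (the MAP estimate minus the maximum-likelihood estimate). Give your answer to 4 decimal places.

MAP − MLE = -0.0089

Posterior is Beta(39, 19); MAP = (39−1)/(58−2) = 38/56 ≈ 0.67857.
MLE ignores the prior: p̂_MLE = k/n = 33/48 ≈ 0.68750.
Difference = 38/56 − 33/48 = -1/112 ≈ -0.0089.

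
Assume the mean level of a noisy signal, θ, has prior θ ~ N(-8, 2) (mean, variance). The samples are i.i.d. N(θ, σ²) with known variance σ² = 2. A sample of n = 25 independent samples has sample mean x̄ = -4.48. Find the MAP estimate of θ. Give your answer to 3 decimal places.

θ̂_MAP = -4.615

n = 25, x̄ = -4.48.
For a Normal prior and Normal likelihood with known variance, the posterior is Normal; its mode equals its mean, the precision-weighted average.
Prior precision 1/σ₀² = 1/2 = 0.5; data precision n/σ² = 25/2 = 12.5.
θ̂ = (0.5·(-8) + 12.5·(-4.48)) / (0.5 + 12.5) = (-60)/13 = -60/13 ≈ -4.615.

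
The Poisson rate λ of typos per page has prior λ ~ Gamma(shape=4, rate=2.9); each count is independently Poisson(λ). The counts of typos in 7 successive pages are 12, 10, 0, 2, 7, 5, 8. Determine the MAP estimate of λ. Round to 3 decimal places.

λ̂_MAP = 4.747

Σxᵢ = 12+10+0+2+7+5+8 = 44, with n = 7.
Posterior ∝ λ^3e^(−2.9λ) · λ^44e^(−7λ) = λ^47e^(−9.9λ), i.e. Gamma(shape=48, rate=9.9).
The mode of a Gamma(a, b) with a ≥ 1 (shape–rate) is (a−1)/b = 47/9.9 ≈ 4.747.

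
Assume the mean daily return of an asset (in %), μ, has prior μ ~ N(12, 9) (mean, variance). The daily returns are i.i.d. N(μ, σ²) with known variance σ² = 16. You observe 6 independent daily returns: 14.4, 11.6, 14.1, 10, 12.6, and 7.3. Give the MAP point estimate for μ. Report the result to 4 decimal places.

μ̂_MAP = 11.7429

n = 6; x̄ = (14.4 + 11.6 + 14.1 + 10 + 12.6 + 7.3)/6 = 70/6 = 35/3 ≈ 11.6667.
For a Normal prior and Normal likelihood with known variance, the posterior is Normal; its mode equals its mean, the precision-weighted average.
Prior precision 1/σ₀² = 1/9; data precision n/σ² = 6/16 = 0.375.
μ̂ = ((1/9)·12 + 0.375·(35/3)) / (1/9 + 0.375) = (137/24)/(35/72) = 411/35 ≈ 11.7429.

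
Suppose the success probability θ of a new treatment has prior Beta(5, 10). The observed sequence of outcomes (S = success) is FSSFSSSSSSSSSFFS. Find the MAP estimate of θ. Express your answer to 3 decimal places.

Prior: Beta(5, 10).
Data: 12 successes in 16 trials (from the sequence). The binomial likelihood contributes θ^12(1−θ)^4, so the posterior is Beta(5+12, 10+4) = Beta(17, 14).
For Beta(a, b) with a, b > 1 the mode is (a−1)/(a+b−2) = 16/29 ≈ 0.552.

θ̂_MAP = 0.552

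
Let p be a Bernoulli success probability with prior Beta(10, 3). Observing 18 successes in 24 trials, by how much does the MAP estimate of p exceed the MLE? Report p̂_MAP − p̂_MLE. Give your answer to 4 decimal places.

Posterior is Beta(28, 9); MAP = (28−1)/(37−2) = 27/35 ≈ 0.77143.
MLE ignores the prior: p̂_MLE = k/n = 18/24 ≈ 0.75000.
Difference = 27/35 − 18/24 = 3/140 ≈ 0.0214.

MAP − MLE = 0.0214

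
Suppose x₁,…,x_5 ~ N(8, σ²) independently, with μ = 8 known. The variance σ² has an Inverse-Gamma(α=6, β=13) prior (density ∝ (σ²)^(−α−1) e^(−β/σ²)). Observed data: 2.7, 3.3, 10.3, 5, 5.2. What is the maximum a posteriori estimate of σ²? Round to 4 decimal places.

Sum of squared deviations about the known mean: SS = (2.7−8)² + (3.3−8)² + (10.3−8)² + (5−8)² + (5.2−8)² = 72.31.
The Normal likelihood contributes (σ²)^(−n/2) exp(−SS/(2σ²)), so the posterior is Inverse-Gamma(α + n/2, β + SS/2) = Inverse-Gamma(8.5, 49.155).
The mode of Inverse-Gamma(a, b) is b/(a+1) = 49.155/9.5 ≈ 5.1742.

σ̂²_MAP = 5.1742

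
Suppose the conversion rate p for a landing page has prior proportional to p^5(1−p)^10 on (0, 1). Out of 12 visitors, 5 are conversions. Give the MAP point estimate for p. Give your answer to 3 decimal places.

p̂_MAP = 0.370

The prior density ∝ p^5(1−p)^10 is the kernel of Beta(6, 11).
Data: 5 successes in 12 trials. The binomial likelihood contributes p^5(1−p)^7, so the posterior is Beta(6+5, 11+7) = Beta(11, 18).
For Beta(a, b) with a, b > 1 the mode is (a−1)/(a+b−2) = 10/27 ≈ 0.370.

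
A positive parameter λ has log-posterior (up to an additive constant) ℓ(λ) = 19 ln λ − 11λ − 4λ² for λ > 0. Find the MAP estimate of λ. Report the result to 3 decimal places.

ℓ'(λ) = 19/λ − 11 − 8λ. Setting this to zero and multiplying by λ: 8λ² + 11λ − 19 = 0.
λ = (−11 + √(11² + 4·8·19)) / (2·8) = (−11 + √729) / 16 = (−11 + 27)/16 = 1.
ℓ''(λ) = −19/λ² − 8 < 0, confirming a maximum.

λ̂_MAP = 1.000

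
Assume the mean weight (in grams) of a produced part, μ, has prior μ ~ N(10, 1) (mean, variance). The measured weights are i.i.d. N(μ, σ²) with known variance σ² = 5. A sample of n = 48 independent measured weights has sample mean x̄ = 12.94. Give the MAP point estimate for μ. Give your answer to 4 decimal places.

n = 48, x̄ = 12.94.
For a Normal prior and Normal likelihood with known variance, the posterior is Normal; its mode equals its mean, the precision-weighted average.
Prior precision 1/σ₀² = 1/1 = 1; data precision n/σ² = 48/5 = 9.6.
μ̂ = (1·10 + 9.6·12.94) / (1 + 9.6) = 134.224/10.6 = 16778/1325 ≈ 12.6626.

μ̂_MAP = 12.6626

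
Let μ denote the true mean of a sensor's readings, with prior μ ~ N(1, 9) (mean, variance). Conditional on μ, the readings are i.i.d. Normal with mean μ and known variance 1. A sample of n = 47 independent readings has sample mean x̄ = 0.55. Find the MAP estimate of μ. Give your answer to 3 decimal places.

μ̂_MAP = 0.551

n = 47, x̄ = 0.55.
For a Normal prior and Normal likelihood with known variance, the posterior is Normal; its mode equals its mean, the precision-weighted average.
Prior precision 1/σ₀² = 1/9; data precision n/σ² = 47/1 = 47.
μ̂ = ((1/9)·1 + 47·0.55) / (1/9 + 47) = (4673/180)/(424/9) = 4673/8480 ≈ 0.551.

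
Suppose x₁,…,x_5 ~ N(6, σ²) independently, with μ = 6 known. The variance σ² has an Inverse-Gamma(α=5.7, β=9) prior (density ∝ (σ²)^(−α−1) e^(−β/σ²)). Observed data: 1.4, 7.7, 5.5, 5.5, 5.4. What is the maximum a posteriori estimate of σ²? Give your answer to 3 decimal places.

Sum of squared deviations about the known mean: SS = (1.4−6)² + (7.7−6)² + (5.5−6)² + (5.5−6)² + (5.4−6)² = 24.91.
The Normal likelihood contributes (σ²)^(−n/2) exp(−SS/(2σ²)), so the posterior is Inverse-Gamma(α + n/2, β + SS/2) = Inverse-Gamma(8.2, 21.455).
The mode of Inverse-Gamma(a, b) is b/(a+1) = 21.455/9.2 ≈ 2.332.

σ̂²_MAP = 2.332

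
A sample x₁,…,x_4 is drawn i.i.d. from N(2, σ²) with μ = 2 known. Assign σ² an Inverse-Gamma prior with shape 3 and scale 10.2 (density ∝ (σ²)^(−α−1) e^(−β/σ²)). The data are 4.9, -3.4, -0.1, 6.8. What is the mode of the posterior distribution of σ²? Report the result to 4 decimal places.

σ̂²_MAP = 7.1183

Sum of squared deviations about the known mean: SS = (4.9−2)² + (-3.4−2)² + (-0.1−2)² + (6.8−2)² = 65.02.
The Normal likelihood contributes (σ²)^(−n/2) exp(−SS/(2σ²)), so the posterior is Inverse-Gamma(α + n/2, β + SS/2) = Inverse-Gamma(5, 42.71).
The mode of Inverse-Gamma(a, b) is b/(a+1) = 42.71/6 ≈ 7.1183.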